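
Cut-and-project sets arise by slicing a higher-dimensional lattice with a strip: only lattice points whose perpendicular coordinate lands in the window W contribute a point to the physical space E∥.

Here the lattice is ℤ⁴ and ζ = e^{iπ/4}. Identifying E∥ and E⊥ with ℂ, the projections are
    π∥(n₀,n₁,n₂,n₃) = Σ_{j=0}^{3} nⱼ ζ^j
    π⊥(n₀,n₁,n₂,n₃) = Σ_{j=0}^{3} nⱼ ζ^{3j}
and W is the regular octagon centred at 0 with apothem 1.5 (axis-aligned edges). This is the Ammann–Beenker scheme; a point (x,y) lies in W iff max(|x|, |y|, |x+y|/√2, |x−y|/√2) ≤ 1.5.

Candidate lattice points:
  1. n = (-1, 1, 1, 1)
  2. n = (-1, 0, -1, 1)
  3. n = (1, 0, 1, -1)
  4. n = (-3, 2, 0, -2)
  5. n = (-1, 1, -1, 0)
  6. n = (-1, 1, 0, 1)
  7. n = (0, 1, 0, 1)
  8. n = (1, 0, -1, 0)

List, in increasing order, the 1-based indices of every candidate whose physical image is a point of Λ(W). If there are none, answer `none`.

Internal map: ζ^{3j} for j=0..3 gives (1,0), (−√2/2,√2/2), (0,−1), (√2/2,√2/2).
candidate 1: n = (-1, 1, 1, 1) → π⊥ ≈ (-1.000000, +0.414214); max(|x|,|y|,|x±y|/√2) = 1.000000 ≤ 1.5 ⇒ ∈ W
candidate 2: n = (-1, 0, -1, 1) → π⊥ ≈ (-0.292893, +1.707107); max(|x|,|y|,|x±y|/√2) = 1.707107 > 1.5 ⇒ ∉ W
candidate 3: n = (1, 0, 1, -1) → π⊥ ≈ (+0.292893, -1.707107); max(|x|,|y|,|x±y|/√2) = 1.707107 > 1.5 ⇒ ∉ W
candidate 4: n = (-3, 2, 0, -2) → π⊥ ≈ (-5.828427, +0.000000); max(|x|,|y|,|x±y|/√2) = 5.828427 > 1.5 ⇒ ∉ W
candidate 5: n = (-1, 1, -1, 0) → π⊥ ≈ (-1.707107, +1.707107); max(|x|,|y|,|x±y|/√2) = 2.414214 > 1.5 ⇒ ∉ W
candidate 6: n = (-1, 1, 0, 1) → π⊥ ≈ (-1.000000, +1.414214); max(|x|,|y|,|x±y|/√2) = 1.707107 > 1.5 ⇒ ∉ W
candidate 7: n = (0, 1, 0, 1) → π⊥ ≈ (+0.000000, +1.414214); max(|x|,|y|,|x±y|/√2) = 1.414214 ≤ 1.5 ⇒ ∈ W
candidate 8: n = (1, 0, -1, 0) → π⊥ ≈ (+1.000000, +1.000000); max(|x|,|y|,|x±y|/√2) = 1.414214 ≤ 1.5 ⇒ ∈ W

1, 7, 8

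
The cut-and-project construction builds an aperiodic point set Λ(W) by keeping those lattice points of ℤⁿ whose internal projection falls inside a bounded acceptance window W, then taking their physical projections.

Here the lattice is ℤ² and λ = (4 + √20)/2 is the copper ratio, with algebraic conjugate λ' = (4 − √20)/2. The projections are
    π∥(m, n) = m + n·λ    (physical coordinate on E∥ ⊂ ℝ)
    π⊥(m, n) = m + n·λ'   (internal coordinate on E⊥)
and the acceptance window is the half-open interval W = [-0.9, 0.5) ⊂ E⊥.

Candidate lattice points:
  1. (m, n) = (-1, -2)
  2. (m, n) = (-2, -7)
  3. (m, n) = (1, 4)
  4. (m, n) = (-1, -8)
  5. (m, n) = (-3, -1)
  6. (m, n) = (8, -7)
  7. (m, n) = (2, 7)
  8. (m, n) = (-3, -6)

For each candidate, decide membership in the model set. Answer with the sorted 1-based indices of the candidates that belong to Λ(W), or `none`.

1, 2, 3, 7

Numerically λ ≈ 4.236068 and λ' = −1/λ ≈ -0.236068.
#1 (-1,-2): internal coord -1 + (-2)·λ' = -0.527864; -0.527864 ∈ [-0.9, 0.5) → IN Λ
#2 (-2,-7): internal coord -2 + (-7)·λ' = -0.347524; -0.347524 ∈ [-0.9, 0.5) → IN Λ
#3 (1,4): internal coord 1 + (4)·λ' = +0.055728; +0.055728 ∈ [-0.9, 0.5) → IN Λ
#4 (-1,-8): internal coord -1 + (-8)·λ' = +0.888544; +0.888544 ∉ [-0.9, 0.5) → out
#5 (-3,-1): internal coord -3 + (-1)·λ' = -2.763932; -2.763932 ∉ [-0.9, 0.5) → out
#6 (8,-7): internal coord 8 + (-7)·λ' = +9.652476; +9.652476 ∉ [-0.9, 0.5) → out
#7 (2,7): internal coord 2 + (7)·λ' = +0.347524; +0.347524 ∈ [-0.9, 0.5) → IN Λ
#8 (-3,-6): internal coord -3 + (-6)·λ' = -1.583592; -1.583592 ∉ [-0.9, 0.5) → out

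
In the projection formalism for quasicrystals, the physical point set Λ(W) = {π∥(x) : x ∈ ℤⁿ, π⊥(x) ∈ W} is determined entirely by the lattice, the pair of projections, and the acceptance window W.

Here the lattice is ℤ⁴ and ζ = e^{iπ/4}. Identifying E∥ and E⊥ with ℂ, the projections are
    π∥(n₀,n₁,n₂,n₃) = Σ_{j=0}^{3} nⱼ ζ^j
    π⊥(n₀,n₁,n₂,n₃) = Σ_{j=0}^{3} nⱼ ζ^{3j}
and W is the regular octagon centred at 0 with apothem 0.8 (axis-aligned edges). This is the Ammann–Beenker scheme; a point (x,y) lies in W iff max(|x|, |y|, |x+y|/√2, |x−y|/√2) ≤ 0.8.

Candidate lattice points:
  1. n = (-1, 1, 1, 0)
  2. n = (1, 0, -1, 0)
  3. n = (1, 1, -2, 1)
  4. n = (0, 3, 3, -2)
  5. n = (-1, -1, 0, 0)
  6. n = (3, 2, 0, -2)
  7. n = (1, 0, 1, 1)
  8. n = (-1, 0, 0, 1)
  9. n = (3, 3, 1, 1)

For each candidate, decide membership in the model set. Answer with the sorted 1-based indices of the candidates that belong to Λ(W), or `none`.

5, 6, 8

π⊥(n) = n₀ + n₁ζ³ + n₂ζ⁶ + n₃ζ⁹ where ζ = e^{iπ/4}.
candidate 1: n = (-1, 1, 1, 0) → π⊥ ≈ (-1.70711, -0.29289); max(|x|,|y|,|x±y|/√2) = 1.70711 > 0.8 ⇒ ∉ W
candidate 2: n = (1, 0, -1, 0) → π⊥ ≈ (+1.00000, +1.00000); max(|x|,|y|,|x±y|/√2) = 1.41421 > 0.8 ⇒ ∉ W
candidate 3: n = (1, 1, -2, 1) → π⊥ ≈ (+1.00000, +3.41421); max(|x|,|y|,|x±y|/√2) = 3.41421 > 0.8 ⇒ ∉ W
candidate 4: n = (0, 3, 3, -2) → π⊥ ≈ (-3.53553, -2.29289); max(|x|,|y|,|x±y|/√2) = 4.12132 > 0.8 ⇒ ∉ W
candidate 5: n = (-1, -1, 0, 0) → π⊥ ≈ (-0.29289, -0.70711); max(|x|,|y|,|x±y|/√2) = 0.70711 ≤ 0.8 ⇒ ∈ W
candidate 6: n = (3, 2, 0, -2) → π⊥ ≈ (+0.17157, +0.00000); max(|x|,|y|,|x±y|/√2) = 0.17157 ≤ 0.8 ⇒ ∈ W
candidate 7: n = (1, 0, 1, 1) → π⊥ ≈ (+1.70711, -0.29289); max(|x|,|y|,|x±y|/√2) = 1.70711 > 0.8 ⇒ ∉ W
candidate 8: n = (-1, 0, 0, 1) → π⊥ ≈ (-0.29289, +0.70711); max(|x|,|y|,|x±y|/√2) = 0.70711 ≤ 0.8 ⇒ ∈ W
candidate 9: n = (3, 3, 1, 1) → π⊥ ≈ (+1.58579, +1.82843); max(|x|,|y|,|x±y|/√2) = 2.41421 > 0.8 ⇒ ∉ W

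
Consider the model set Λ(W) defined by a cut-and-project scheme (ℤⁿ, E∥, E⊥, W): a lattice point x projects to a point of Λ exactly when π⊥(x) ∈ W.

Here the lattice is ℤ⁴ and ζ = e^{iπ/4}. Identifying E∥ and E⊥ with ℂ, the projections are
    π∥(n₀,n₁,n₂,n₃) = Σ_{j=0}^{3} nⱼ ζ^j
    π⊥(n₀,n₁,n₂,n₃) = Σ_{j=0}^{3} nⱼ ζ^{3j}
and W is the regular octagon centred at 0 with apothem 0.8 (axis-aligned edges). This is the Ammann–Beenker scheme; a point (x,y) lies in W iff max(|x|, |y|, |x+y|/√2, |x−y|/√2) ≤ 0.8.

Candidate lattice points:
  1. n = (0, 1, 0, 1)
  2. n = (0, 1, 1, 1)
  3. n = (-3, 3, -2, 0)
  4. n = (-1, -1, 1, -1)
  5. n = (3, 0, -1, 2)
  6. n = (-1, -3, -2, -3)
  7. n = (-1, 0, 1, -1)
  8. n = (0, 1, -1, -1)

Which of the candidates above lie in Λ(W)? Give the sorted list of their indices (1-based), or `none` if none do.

2

Internal map: ζ^{3j} for j=0..3 gives (1,0), (−√2/2,√2/2), (0,−1), (√2/2,√2/2).
#1 (0, 1, 0, 1): internal (0.0000, 1.4142); octagon support 1.4142 vs apothem 0.8 → ∉ W
#2 (0, 1, 1, 1): internal (0.0000, 0.4142); octagon support 0.4142 vs apothem 0.8 → ∈ W
#3 (-3, 3, -2, 0): internal (-5.1213, 4.1213); octagon support 6.5355 vs apothem 0.8 → ∉ W
#4 (-1, -1, 1, -1): internal (-1.0000, -2.4142); octagon support 2.4142 vs apothem 0.8 → ∉ W
#5 (3, 0, -1, 2): internal (4.4142, 2.4142); octagon support 4.8284 vs apothem 0.8 → ∉ W
#6 (-1, -3, -2, -3): internal (-1.0000, -2.2426); octagon support 2.2929 vs apothem 0.8 → ∉ W
#7 (-1, 0, 1, -1): internal (-1.7071, -1.7071); octagon support 2.4142 vs apothem 0.8 → ∉ W
#8 (0, 1, -1, -1): internal (-1.4142, 1.0000); octagon support 1.7071 vs apothem 0.8 → ∉ W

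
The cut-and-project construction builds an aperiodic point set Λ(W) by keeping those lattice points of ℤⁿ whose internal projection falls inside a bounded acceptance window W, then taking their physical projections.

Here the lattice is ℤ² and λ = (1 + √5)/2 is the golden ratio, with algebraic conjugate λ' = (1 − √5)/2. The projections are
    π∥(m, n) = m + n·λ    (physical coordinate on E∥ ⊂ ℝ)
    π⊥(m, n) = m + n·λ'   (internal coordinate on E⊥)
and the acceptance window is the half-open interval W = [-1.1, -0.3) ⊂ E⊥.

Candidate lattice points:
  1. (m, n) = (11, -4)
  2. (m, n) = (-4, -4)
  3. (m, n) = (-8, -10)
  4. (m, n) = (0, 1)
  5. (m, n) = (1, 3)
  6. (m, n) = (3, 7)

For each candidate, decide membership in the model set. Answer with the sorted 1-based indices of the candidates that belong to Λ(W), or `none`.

λ' = (1−√5)/2 ≈ -0.61803.
#1 (11,-4): internal coord 11 + (-4)·λ' = +13.47214; +13.47214 ∉ [-1.1, -0.3) → out
#2 (-4,-4): internal coord -4 + (-4)·λ' = -1.52786; -1.52786 ∉ [-1.1, -0.3) → out
#3 (-8,-10): internal coord -8 + (-10)·λ' = -1.81966; -1.81966 ∉ [-1.1, -0.3) → out
#4 (0,1): internal coord 0 + (1)·λ' = -0.61803; -0.61803 ∈ [-1.1, -0.3) → IN Λ
#5 (1,3): internal coord 1 + (3)·λ' = -0.85410; -0.85410 ∈ [-1.1, -0.3) → IN Λ
#6 (3,7): internal coord 3 + (7)·λ' = -1.32624; -1.32624 ∉ [-1.1, -0.3) → out

4, 5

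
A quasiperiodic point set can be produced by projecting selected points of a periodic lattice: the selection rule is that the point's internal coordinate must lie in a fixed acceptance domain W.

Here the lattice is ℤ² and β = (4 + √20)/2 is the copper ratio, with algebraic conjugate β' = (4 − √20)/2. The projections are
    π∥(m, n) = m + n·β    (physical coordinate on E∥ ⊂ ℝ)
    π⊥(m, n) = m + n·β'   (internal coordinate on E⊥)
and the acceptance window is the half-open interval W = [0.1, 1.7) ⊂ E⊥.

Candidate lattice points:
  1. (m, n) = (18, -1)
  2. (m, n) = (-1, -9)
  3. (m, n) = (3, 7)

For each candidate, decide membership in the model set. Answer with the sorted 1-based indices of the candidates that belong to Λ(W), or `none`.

Numerically β ≈ 4.23607 and β' = −1/β ≈ -0.23607.
candidate 1: (m,n)=(18,-1) → π∥ = 18-1·β ≈ 13.76393, π⊥ = 18-1·β' ≈ 18.23607 ∉ [0.1, 1.7) ⇒ out
candidate 2: (m,n)=(-1,-9) → π∥ = -1-9·β ≈ -39.12461, π⊥ = -1-9·β' ≈ 1.12461 ∈ [0.1, 1.7) ⇒ IN Λ
candidate 3: (m,n)=(3,7) → π∥ = 3+7·β ≈ 32.65248, π⊥ = 3+7·β' ≈ 1.34752 ∈ [0.1, 1.7) ⇒ IN Λ

2, 3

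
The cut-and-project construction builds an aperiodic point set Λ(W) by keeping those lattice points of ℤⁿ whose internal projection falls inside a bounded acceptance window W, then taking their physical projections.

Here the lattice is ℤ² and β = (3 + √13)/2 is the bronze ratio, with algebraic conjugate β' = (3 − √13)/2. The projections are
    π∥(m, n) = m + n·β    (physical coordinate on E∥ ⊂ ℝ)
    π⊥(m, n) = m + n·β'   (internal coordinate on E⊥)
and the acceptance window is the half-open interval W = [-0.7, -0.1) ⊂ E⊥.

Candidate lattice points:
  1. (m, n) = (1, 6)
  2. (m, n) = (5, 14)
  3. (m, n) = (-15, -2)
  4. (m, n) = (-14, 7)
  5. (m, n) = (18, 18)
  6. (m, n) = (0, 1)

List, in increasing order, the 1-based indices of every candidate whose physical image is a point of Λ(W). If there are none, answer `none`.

6

Compute β' = (3−√13)/2 = -0.3028, so π⊥(m,n) = m -0.3028·n.
#1 (1,6): internal coord 1 + (6)·β' = -0.8167; -0.8167 ∉ [-0.7, -0.1) → out
#2 (5,14): internal coord 5 + (14)·β' = +0.7611; +0.7611 ∉ [-0.7, -0.1) → out
#3 (-15,-2): internal coord -15 + (-2)·β' = -14.3944; -14.3944 ∉ [-0.7, -0.1) → out
#4 (-14,7): internal coord -14 + (7)·β' = -16.1194; -16.1194 ∉ [-0.7, -0.1) → out
#5 (18,18): internal coord 18 + (18)·β' = +12.5500; +12.5500 ∉ [-0.7, -0.1) → out
#6 (0,1): internal coord 0 + (1)·β' = -0.3028; -0.3028 ∈ [-0.7, -0.1) → IN Λ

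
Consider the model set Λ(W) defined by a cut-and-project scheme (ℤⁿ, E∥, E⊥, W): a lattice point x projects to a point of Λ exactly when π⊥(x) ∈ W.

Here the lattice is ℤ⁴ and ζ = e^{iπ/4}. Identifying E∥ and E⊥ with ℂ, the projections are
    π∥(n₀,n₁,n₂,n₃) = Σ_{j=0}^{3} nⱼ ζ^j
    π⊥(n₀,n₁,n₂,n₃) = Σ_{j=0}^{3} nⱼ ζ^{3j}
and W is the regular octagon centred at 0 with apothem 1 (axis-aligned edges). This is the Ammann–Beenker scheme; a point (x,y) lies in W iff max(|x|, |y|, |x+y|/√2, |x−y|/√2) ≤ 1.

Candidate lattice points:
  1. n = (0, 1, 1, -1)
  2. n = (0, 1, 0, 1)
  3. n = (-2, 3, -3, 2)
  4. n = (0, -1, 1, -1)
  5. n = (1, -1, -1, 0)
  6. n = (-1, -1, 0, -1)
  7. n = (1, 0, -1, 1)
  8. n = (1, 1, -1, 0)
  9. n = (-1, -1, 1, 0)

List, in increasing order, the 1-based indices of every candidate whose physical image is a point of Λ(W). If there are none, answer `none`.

π⊥(n) = n₀ + n₁ζ³ + n₂ζ⁶ + n₃ζ⁹ where ζ = e^{iπ/4}.
#1 (0, 1, 1, -1): internal (-1.41421, -1.00000); octagon support 1.70711 vs apothem 1 → ∉ W
#2 (0, 1, 0, 1): internal (0.00000, 1.41421); octagon support 1.41421 vs apothem 1 → ∉ W
#3 (-2, 3, -3, 2): internal (-2.70711, 6.53553); octagon support 6.53553 vs apothem 1 → ∉ W
#4 (0, -1, 1, -1): internal (0.00000, -2.41421); octagon support 2.41421 vs apothem 1 → ∉ W
#5 (1, -1, -1, 0): internal (1.70711, 0.29289); octagon support 1.70711 vs apothem 1 → ∉ W
#6 (-1, -1, 0, -1): internal (-1.00000, -1.41421); octagon support 1.70711 vs apothem 1 → ∉ W
#7 (1, 0, -1, 1): internal (1.70711, 1.70711); octagon support 2.41421 vs apothem 1 → ∉ W
#8 (1, 1, -1, 0): internal (0.29289, 1.70711); octagon support 1.70711 vs apothem 1 → ∉ W
#9 (-1, -1, 1, 0): internal (-0.29289, -1.70711); octagon support 1.70711 vs apothem 1 → ∉ W

none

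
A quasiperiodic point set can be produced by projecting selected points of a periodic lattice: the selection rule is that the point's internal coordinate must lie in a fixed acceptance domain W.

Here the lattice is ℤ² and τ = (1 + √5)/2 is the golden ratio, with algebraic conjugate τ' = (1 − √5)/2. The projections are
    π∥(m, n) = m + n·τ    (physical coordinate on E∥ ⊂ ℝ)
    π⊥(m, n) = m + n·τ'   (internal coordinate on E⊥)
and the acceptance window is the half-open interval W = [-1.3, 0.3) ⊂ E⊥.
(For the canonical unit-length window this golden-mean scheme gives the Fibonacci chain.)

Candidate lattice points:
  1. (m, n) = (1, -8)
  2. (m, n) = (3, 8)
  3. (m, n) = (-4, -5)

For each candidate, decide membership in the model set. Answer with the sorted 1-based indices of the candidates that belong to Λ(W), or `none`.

3

Numerically τ ≈ 1.618034 and τ' = −1/τ ≈ -0.618034.
candidate 1: (m,n)=(1,-8) → π∥ = 1-8·τ ≈ -11.944272, π⊥ = 1-8·τ' ≈ 5.944272 ∉ [-1.3, 0.3) ⇒ out
candidate 2: (m,n)=(3,8) → π∥ = 3+8·τ ≈ 15.944272, π⊥ = 3+8·τ' ≈ -1.944272 ∉ [-1.3, 0.3) ⇒ out
candidate 3: (m,n)=(-4,-5) → π∥ = -4-5·τ ≈ -12.090170, π⊥ = -4-5·τ' ≈ -0.909830 ∈ [-1.3, 0.3) ⇒ IN Λ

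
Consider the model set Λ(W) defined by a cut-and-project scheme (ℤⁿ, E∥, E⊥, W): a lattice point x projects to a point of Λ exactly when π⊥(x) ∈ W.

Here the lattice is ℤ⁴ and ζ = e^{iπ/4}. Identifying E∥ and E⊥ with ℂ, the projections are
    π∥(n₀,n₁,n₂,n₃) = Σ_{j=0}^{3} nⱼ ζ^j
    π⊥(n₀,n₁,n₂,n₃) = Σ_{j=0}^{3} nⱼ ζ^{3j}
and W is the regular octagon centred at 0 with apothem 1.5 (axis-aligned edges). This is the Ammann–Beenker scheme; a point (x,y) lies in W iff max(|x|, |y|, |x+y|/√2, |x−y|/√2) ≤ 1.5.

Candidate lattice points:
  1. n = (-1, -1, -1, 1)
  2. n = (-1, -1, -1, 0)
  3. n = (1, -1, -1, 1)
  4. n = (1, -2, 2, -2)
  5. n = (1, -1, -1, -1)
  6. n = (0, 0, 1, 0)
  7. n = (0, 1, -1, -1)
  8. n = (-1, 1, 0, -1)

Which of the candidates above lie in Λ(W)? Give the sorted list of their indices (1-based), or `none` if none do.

1, 2, 5, 6

π⊥(n) = n₀ + n₁ζ³ + n₂ζ⁶ + n₃ζ⁹ where ζ = e^{iπ/4}.
candidate 1: n = (-1, -1, -1, 1) → π⊥ ≈ (+0.41421, +1.00000); max(|x|,|y|,|x±y|/√2) = 1.00000 ≤ 1.5 ⇒ ∈ W
candidate 2: n = (-1, -1, -1, 0) → π⊥ ≈ (-0.29289, +0.29289); max(|x|,|y|,|x±y|/√2) = 0.41421 ≤ 1.5 ⇒ ∈ W
candidate 3: n = (1, -1, -1, 1) → π⊥ ≈ (+2.41421, +1.00000); max(|x|,|y|,|x±y|/√2) = 2.41421 > 1.5 ⇒ ∉ W
candidate 4: n = (1, -2, 2, -2) → π⊥ ≈ (+1.00000, -4.82843); max(|x|,|y|,|x±y|/√2) = 4.82843 > 1.5 ⇒ ∉ W
candidate 5: n = (1, -1, -1, -1) → π⊥ ≈ (+1.00000, -0.41421); max(|x|,|y|,|x±y|/√2) = 1.00000 ≤ 1.5 ⇒ ∈ W
candidate 6: n = (0, 0, 1, 0) → π⊥ ≈ (+0.00000, -1.00000); max(|x|,|y|,|x±y|/√2) = 1.00000 ≤ 1.5 ⇒ ∈ W
candidate 7: n = (0, 1, -1, -1) → π⊥ ≈ (-1.41421, +1.00000); max(|x|,|y|,|x±y|/√2) = 1.70711 > 1.5 ⇒ ∉ W
candidate 8: n = (-1, 1, 0, -1) → π⊥ ≈ (-2.41421, +0.00000); max(|x|,|y|,|x±y|/√2) = 2.41421 > 1.5 ⇒ ∉ W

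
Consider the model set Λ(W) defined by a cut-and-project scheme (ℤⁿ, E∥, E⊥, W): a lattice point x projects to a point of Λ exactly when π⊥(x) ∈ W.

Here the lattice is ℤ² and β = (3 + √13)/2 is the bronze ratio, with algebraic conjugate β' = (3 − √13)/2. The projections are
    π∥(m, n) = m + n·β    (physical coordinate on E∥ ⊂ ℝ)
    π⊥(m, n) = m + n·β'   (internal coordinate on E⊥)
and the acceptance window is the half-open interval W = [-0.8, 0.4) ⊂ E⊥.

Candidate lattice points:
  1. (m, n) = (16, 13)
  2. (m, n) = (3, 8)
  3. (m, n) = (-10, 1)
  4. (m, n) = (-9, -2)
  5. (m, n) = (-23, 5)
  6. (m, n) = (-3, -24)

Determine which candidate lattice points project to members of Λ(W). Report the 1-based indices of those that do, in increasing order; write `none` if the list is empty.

β' = (3−√13)/2 ≈ -0.30278.
#1 (16,13): internal coord 16 + (13)·β' = +12.06392; +12.06392 ∉ [-0.8, 0.4) → out
#2 (3,8): internal coord 3 + (8)·β' = +0.57779; +0.57779 ∉ [-0.8, 0.4) → out
#3 (-10,1): internal coord -10 + (1)·β' = -10.30278; -10.30278 ∉ [-0.8, 0.4) → out
#4 (-9,-2): internal coord -9 + (-2)·β' = -8.39445; -8.39445 ∉ [-0.8, 0.4) → out
#5 (-23,5): internal coord -23 + (5)·β' = -24.51388; -24.51388 ∉ [-0.8, 0.4) → out
#6 (-3,-24): internal coord -3 + (-24)·β' = +4.26662; +4.26662 ∉ [-0.8, 0.4) → out

none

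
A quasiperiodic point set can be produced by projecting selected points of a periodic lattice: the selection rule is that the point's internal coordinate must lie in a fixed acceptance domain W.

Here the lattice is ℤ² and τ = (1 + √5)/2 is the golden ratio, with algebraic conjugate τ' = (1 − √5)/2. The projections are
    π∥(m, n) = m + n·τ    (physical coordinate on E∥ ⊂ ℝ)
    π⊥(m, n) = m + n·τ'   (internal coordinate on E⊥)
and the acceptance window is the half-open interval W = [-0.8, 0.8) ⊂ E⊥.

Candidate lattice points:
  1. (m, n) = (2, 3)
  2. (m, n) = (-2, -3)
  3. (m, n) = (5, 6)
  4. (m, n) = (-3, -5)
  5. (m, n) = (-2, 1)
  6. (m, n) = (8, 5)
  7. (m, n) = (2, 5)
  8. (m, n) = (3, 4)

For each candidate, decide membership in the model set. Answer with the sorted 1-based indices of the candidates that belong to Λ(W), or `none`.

1, 2, 4, 8

Numerically τ ≈ 1.618034 and τ' = −1/τ ≈ -0.618034.
[1] lift (2,3): star map gives 0.145898; window check -0.8 ≤ 0.145898 < 0.8 is true → IN Λ
[2] lift (-2,-3): star map gives -0.145898; window check -0.8 ≤ -0.145898 < 0.8 is true → IN Λ
[3] lift (5,6): star map gives 1.291796; window check -0.8 ≤ 1.291796 < 0.8 is false → out
[4] lift (-3,-5): star map gives 0.090170; window check -0.8 ≤ 0.090170 < 0.8 is true → IN Λ
[5] lift (-2,1): star map gives -2.618034; window check -0.8 ≤ -2.618034 < 0.8 is false → out
[6] lift (8,5): star map gives 4.909830; window check -0.8 ≤ 4.909830 < 0.8 is false → out
[7] lift (2,5): star map gives -1.090170; window check -0.8 ≤ -1.090170 < 0.8 is false → out
[8] lift (3,4): star map gives 0.527864; window check -0.8 ≤ 0.527864 < 0.8 is true → IN Λ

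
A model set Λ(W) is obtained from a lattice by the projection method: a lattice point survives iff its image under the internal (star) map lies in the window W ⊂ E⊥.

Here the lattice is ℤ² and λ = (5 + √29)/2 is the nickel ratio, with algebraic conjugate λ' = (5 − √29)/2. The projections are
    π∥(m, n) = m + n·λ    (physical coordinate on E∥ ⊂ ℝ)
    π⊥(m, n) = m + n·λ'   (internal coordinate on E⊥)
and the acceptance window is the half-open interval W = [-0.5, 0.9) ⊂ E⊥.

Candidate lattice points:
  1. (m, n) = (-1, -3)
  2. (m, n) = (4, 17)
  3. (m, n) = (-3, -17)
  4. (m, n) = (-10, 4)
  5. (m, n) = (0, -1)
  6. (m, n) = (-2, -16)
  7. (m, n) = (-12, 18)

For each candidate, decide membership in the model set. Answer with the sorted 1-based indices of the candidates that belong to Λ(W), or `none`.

1, 2, 3, 5

Numerically λ ≈ 5.192582 and λ' = −1/λ ≈ -0.192582.
[1] lift (-1,-3): star map gives -0.422253; window check -0.5 ≤ -0.422253 < 0.9 is true → IN Λ
[2] lift (4,17): star map gives 0.726099; window check -0.5 ≤ 0.726099 < 0.9 is true → IN Λ
[3] lift (-3,-17): star map gives 0.273901; window check -0.5 ≤ 0.273901 < 0.9 is true → IN Λ
[4] lift (-10,4): star map gives -10.770330; window check -0.5 ≤ -10.770330 < 0.9 is false → out
[5] lift (0,-1): star map gives 0.192582; window check -0.5 ≤ 0.192582 < 0.9 is true → IN Λ
[6] lift (-2,-16): star map gives 1.081318; window check -0.5 ≤ 1.081318 < 0.9 is false → out
[7] lift (-12,18): star map gives -15.466483; window check -0.5 ≤ -15.466483 < 0.9 is false → out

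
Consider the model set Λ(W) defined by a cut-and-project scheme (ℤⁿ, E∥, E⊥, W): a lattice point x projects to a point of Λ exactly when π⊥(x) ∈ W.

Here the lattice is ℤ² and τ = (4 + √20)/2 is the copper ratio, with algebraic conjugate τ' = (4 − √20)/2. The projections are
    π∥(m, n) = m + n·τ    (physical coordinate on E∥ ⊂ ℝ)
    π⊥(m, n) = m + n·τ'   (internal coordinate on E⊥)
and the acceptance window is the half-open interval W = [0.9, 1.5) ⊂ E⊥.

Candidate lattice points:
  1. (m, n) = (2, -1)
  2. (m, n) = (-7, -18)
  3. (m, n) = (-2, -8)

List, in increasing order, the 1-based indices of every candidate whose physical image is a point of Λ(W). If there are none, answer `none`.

none

τ' = (4−√20)/2 ≈ -0.2361.
[1] lift (2,-1): star map gives 2.2361; window check 0.9 ≤ 2.2361 < 1.5 is false → out
[2] lift (-7,-18): star map gives -2.7508; window check 0.9 ≤ -2.7508 < 1.5 is false → out
[3] lift (-2,-8): star map gives -0.1115; window check 0.9 ≤ -0.1115 < 1.5 is false → out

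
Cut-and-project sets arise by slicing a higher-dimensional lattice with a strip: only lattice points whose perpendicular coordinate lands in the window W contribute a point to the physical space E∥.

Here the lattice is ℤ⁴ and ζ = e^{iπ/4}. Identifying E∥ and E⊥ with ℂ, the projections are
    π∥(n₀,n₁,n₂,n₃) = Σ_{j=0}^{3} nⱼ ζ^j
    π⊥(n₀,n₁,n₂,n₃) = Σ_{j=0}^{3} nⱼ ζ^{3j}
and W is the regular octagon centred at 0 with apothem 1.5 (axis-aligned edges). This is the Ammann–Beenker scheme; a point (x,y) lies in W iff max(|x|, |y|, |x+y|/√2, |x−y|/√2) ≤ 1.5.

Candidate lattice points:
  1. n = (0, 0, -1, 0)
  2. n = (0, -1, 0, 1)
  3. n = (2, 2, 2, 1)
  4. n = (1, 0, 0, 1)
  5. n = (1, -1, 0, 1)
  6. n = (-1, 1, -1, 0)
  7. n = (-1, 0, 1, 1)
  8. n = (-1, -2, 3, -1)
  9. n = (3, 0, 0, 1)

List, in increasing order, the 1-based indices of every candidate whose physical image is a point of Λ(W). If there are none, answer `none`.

1, 2, 3, 7

With ζ = e^{iπ/4} the internal vectors are ζ^0,ζ^3,ζ^6,ζ^9.
#1 (0, 0, -1, 0): internal (0.0000, 1.0000); octagon support 1.0000 vs apothem 1.5 → ∈ W
#2 (0, -1, 0, 1): internal (1.4142, 0.0000); octagon support 1.4142 vs apothem 1.5 → ∈ W
#3 (2, 2, 2, 1): internal (1.2929, 0.1213); octagon support 1.2929 vs apothem 1.5 → ∈ W
#4 (1, 0, 0, 1): internal (1.7071, 0.7071); octagon support 1.7071 vs apothem 1.5 → ∉ W
#5 (1, -1, 0, 1): internal (2.4142, 0.0000); octagon support 2.4142 vs apothem 1.5 → ∉ W
#6 (-1, 1, -1, 0): internal (-1.7071, 1.7071); octagon support 2.4142 vs apothem 1.5 → ∉ W
#7 (-1, 0, 1, 1): internal (-0.2929, -0.2929); octagon support 0.4142 vs apothem 1.5 → ∈ W
#8 (-1, -2, 3, -1): internal (-0.2929, -5.1213); octagon support 5.1213 vs apothem 1.5 → ∉ W
#9 (3, 0, 0, 1): internal (3.7071, 0.7071); octagon support 3.7071 vs apothem 1.5 → ∉ W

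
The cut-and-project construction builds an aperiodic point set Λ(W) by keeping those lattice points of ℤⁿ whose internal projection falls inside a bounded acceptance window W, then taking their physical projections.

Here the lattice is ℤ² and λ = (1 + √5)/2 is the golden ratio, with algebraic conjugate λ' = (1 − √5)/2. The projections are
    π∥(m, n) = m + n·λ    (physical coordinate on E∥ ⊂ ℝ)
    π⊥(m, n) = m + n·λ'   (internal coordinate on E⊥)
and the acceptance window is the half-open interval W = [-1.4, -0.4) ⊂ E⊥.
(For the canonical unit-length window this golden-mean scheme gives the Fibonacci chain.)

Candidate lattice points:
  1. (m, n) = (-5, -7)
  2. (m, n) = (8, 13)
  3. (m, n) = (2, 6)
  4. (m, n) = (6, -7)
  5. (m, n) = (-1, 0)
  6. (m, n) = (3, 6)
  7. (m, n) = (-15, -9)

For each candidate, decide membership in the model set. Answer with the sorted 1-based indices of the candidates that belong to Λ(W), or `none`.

1, 5, 6

λ' = (1−√5)/2 ≈ -0.618034.
#1 (-5,-7): internal coord -5 + (-7)·λ' = -0.673762; -0.673762 ∈ [-1.4, -0.4) → IN Λ
#2 (8,13): internal coord 8 + (13)·λ' = -0.034442; -0.034442 ∉ [-1.4, -0.4) → out
#3 (2,6): internal coord 2 + (6)·λ' = -1.708204; -1.708204 ∉ [-1.4, -0.4) → out
#4 (6,-7): internal coord 6 + (-7)·λ' = +10.326238; +10.326238 ∉ [-1.4, -0.4) → out
#5 (-1,0): internal coord -1 + (0)·λ' = -1.000000; -1.000000 ∈ [-1.4, -0.4) → IN Λ
#6 (3,6): internal coord 3 + (6)·λ' = -0.708204; -0.708204 ∈ [-1.4, -0.4) → IN Λ
#7 (-15,-9): internal coord -15 + (-9)·λ' = -9.437694; -9.437694 ∉ [-1.4, -0.4) → out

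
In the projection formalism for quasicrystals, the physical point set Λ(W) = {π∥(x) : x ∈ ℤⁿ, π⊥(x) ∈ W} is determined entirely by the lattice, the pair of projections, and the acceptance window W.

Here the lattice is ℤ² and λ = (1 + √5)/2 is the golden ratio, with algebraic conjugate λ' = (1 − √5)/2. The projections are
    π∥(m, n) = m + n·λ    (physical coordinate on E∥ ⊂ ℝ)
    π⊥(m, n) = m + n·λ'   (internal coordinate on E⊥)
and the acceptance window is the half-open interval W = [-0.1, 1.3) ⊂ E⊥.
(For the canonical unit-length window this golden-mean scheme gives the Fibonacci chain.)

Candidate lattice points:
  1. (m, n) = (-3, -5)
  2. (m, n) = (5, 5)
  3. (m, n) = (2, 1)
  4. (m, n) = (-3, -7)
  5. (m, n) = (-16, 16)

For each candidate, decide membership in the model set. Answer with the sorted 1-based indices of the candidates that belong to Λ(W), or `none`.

Numerically λ ≈ 1.61803 and λ' = −1/λ ≈ -0.61803.
candidate 1: (m,n)=(-3,-5) → π∥ = -3-5·λ ≈ -11.09017, π⊥ = -3-5·λ' ≈ 0.09017 ∈ [-0.1, 1.3) ⇒ IN Λ
candidate 2: (m,n)=(5,5) → π∥ = 5+5·λ ≈ 13.09017, π⊥ = 5+5·λ' ≈ 1.90983 ∉ [-0.1, 1.3) ⇒ out
candidate 3: (m,n)=(2,1) → π∥ = 2+1·λ ≈ 3.61803, π⊥ = 2+1·λ' ≈ 1.38197 ∉ [-0.1, 1.3) ⇒ out
candidate 4: (m,n)=(-3,-7) → π∥ = -3-7·λ ≈ -14.32624, π⊥ = -3-7·λ' ≈ 1.32624 ∉ [-0.1, 1.3) ⇒ out
candidate 5: (m,n)=(-16,16) → π∥ = -16+16·λ ≈ 9.88854, π⊥ = -16+16·λ' ≈ -25.88854 ∉ [-0.1, 1.3) ⇒ out

1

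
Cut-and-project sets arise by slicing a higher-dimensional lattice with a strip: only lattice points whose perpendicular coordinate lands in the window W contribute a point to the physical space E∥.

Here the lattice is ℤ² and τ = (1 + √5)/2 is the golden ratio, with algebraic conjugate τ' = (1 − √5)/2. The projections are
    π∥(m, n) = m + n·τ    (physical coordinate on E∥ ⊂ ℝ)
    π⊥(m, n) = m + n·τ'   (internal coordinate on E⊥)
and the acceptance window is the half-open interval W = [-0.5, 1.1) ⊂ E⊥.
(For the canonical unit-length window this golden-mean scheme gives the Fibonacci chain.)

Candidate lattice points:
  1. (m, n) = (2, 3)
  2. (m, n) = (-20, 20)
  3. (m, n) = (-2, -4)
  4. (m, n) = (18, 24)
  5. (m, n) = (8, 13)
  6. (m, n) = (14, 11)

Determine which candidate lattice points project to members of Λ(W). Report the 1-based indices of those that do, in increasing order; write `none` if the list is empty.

τ' = (1−√5)/2 ≈ -0.618034.
#1 (2,3): internal coord 2 + (3)·τ' = +0.145898; +0.145898 ∈ [-0.5, 1.1) → IN Λ
#2 (-20,20): internal coord -20 + (20)·τ' = -32.360680; -32.360680 ∉ [-0.5, 1.1) → out
#3 (-2,-4): internal coord -2 + (-4)·τ' = +0.472136; +0.472136 ∈ [-0.5, 1.1) → IN Λ
#4 (18,24): internal coord 18 + (24)·τ' = +3.167184; +3.167184 ∉ [-0.5, 1.1) → out
#5 (8,13): internal coord 8 + (13)·τ' = -0.034442; -0.034442 ∈ [-0.5, 1.1) → IN Λ
#6 (14,11): internal coord 14 + (11)·τ' = +7.201626; +7.201626 ∉ [-0.5, 1.1) → out

1, 3, 5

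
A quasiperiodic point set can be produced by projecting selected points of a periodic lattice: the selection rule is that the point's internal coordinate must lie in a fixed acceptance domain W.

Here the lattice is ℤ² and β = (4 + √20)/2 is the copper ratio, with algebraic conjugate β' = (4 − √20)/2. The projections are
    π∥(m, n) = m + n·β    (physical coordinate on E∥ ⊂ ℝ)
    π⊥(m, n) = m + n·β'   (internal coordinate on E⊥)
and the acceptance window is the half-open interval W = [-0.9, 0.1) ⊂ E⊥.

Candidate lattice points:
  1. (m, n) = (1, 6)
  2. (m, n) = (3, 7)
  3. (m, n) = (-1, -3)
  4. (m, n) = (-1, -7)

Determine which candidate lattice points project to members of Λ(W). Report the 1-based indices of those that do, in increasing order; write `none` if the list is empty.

1, 3

β' = (4−√20)/2 ≈ -0.236068.
candidate 1: (m,n)=(1,6) → π∥ = 1+6·β ≈ 26.416408, π⊥ = 1+6·β' ≈ -0.416408 ∈ [-0.9, 0.1) ⇒ IN Λ
candidate 2: (m,n)=(3,7) → π∥ = 3+7·β ≈ 32.652476, π⊥ = 3+7·β' ≈ 1.347524 ∉ [-0.9, 0.1) ⇒ out
candidate 3: (m,n)=(-1,-3) → π∥ = -1-3·β ≈ -13.708204, π⊥ = -1-3·β' ≈ -0.291796 ∈ [-0.9, 0.1) ⇒ IN Λ
candidate 4: (m,n)=(-1,-7) → π∥ = -1-7·β ≈ -30.652476, π⊥ = -1-7·β' ≈ 0.652476 ∉ [-0.9, 0.1) ⇒ out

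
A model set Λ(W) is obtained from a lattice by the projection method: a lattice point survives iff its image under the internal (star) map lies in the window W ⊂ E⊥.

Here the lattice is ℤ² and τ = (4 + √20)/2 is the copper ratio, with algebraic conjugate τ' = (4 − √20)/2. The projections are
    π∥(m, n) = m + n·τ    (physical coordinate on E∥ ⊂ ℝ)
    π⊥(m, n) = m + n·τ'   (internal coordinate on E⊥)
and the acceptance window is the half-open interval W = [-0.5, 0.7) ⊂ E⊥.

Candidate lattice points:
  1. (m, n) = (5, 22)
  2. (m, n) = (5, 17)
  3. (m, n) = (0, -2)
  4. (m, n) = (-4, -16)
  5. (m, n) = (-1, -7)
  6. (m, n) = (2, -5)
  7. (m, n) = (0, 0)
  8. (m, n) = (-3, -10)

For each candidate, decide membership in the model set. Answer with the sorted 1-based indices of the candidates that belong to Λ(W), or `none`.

τ' = (4−√20)/2 ≈ -0.2361.
[1] lift (5,22): star map gives -0.1935; window check -0.5 ≤ -0.1935 < 0.7 is true → IN Λ
[2] lift (5,17): star map gives 0.9868; window check -0.5 ≤ 0.9868 < 0.7 is false → out
[3] lift (0,-2): star map gives 0.4721; window check -0.5 ≤ 0.4721 < 0.7 is true → IN Λ
[4] lift (-4,-16): star map gives -0.2229; window check -0.5 ≤ -0.2229 < 0.7 is true → IN Λ
[5] lift (-1,-7): star map gives 0.6525; window check -0.5 ≤ 0.6525 < 0.7 is true → IN Λ
[6] lift (2,-5): star map gives 3.1803; window check -0.5 ≤ 3.1803 < 0.7 is false → out
[7] lift (0,0): star map gives 0.0000; window check -0.5 ≤ 0.0000 < 0.7 is true → IN Λ
[8] lift (-3,-10): star map gives -0.6393; window check -0.5 ≤ -0.6393 < 0.7 is false → out

1, 3, 4, 5, 7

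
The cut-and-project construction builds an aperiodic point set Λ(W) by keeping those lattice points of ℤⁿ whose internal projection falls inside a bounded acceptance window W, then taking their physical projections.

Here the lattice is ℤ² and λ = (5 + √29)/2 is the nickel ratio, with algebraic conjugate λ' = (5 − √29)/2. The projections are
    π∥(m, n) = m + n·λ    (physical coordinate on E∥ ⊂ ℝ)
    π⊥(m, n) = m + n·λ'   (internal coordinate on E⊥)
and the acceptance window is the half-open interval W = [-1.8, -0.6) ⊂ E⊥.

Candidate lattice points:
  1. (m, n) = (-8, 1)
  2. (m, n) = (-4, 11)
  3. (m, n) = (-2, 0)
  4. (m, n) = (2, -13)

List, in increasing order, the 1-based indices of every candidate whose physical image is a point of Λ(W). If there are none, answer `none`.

none

Numerically λ ≈ 5.19258 and λ' = −1/λ ≈ -0.19258.
candidate 1: (m,n)=(-8,1) → π∥ = -8+1·λ ≈ -2.80742, π⊥ = -8+1·λ' ≈ -8.19258 ∉ [-1.8, -0.6) ⇒ out
candidate 2: (m,n)=(-4,11) → π∥ = -4+11·λ ≈ 53.11841, π⊥ = -4+11·λ' ≈ -6.11841 ∉ [-1.8, -0.6) ⇒ out
candidate 3: (m,n)=(-2,0) → π∥ = -2+0·λ ≈ -2.00000, π⊥ = -2+0·λ' ≈ -2.00000 ∉ [-1.8, -0.6) ⇒ out
candidate 4: (m,n)=(2,-13) → π∥ = 2-13·λ ≈ -65.50357, π⊥ = 2-13·λ' ≈ 4.50357 ∉ [-1.8, -0.6) ⇒ out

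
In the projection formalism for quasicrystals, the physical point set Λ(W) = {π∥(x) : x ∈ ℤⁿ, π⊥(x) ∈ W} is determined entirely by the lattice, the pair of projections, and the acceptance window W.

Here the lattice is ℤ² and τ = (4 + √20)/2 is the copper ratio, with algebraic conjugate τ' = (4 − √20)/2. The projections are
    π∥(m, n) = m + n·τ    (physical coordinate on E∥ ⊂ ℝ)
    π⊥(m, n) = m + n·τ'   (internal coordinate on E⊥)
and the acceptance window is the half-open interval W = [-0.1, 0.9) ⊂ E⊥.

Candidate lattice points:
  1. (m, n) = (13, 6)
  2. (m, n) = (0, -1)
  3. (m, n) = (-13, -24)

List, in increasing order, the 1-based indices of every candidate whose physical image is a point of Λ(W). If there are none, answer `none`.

2

Numerically τ ≈ 4.23607 and τ' = −1/τ ≈ -0.23607.
[1] lift (13,6): star map gives 11.58359; window check -0.1 ≤ 11.58359 < 0.9 is false → out
[2] lift (0,-1): star map gives 0.23607; window check -0.1 ≤ 0.23607 < 0.9 is true → IN Λ
[3] lift (-13,-24): star map gives -7.33437; window check -0.1 ≤ -7.33437 < 0.9 is false → out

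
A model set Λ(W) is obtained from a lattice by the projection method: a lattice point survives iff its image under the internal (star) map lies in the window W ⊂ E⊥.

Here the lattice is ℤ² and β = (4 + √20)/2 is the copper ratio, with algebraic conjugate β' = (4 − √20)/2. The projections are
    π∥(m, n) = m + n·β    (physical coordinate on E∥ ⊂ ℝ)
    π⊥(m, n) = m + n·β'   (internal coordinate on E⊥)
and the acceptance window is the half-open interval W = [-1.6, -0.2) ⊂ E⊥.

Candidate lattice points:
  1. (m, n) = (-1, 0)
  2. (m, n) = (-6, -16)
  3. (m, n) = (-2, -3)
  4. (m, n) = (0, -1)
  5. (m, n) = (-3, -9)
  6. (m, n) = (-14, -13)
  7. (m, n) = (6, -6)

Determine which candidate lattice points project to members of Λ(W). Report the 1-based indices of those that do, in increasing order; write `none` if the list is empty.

1, 3, 5

Numerically β ≈ 4.236068 and β' = −1/β ≈ -0.236068.
#1 (-1,0): internal coord -1 + (0)·β' = -1.000000; -1.000000 ∈ [-1.6, -0.2) → IN Λ
#2 (-6,-16): internal coord -6 + (-16)·β' = -2.222912; -2.222912 ∉ [-1.6, -0.2) → out
#3 (-2,-3): internal coord -2 + (-3)·β' = -1.291796; -1.291796 ∈ [-1.6, -0.2) → IN Λ
#4 (0,-1): internal coord 0 + (-1)·β' = +0.236068; +0.236068 ∉ [-1.6, -0.2) → out
#5 (-3,-9): internal coord -3 + (-9)·β' = -0.875388; -0.875388 ∈ [-1.6, -0.2) → IN Λ
#6 (-14,-13): internal coord -14 + (-13)·β' = -10.931116; -10.931116 ∉ [-1.6, -0.2) → out
#7 (6,-6): internal coord 6 + (-6)·β' = +7.416408; +7.416408 ∉ [-1.6, -0.2) → out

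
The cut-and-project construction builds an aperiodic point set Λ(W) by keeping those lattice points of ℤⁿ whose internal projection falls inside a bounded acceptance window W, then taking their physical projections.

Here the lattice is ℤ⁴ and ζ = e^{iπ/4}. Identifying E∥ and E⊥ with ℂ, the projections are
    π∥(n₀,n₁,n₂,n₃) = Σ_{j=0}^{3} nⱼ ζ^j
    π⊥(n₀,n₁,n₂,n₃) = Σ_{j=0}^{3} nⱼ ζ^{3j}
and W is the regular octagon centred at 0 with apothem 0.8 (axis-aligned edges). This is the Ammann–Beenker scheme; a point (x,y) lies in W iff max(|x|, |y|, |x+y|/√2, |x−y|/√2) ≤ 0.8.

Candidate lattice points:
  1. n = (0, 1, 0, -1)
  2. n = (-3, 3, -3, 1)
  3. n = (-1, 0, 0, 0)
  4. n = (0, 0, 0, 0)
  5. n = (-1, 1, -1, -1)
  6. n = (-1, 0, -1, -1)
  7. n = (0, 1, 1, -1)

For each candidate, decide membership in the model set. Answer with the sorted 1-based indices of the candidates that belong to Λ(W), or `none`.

π⊥(n) = n₀ + n₁ζ³ + n₂ζ⁶ + n₃ζ⁹ where ζ = e^{iπ/4}.
candidate 1: n = (0, 1, 0, -1) → π⊥ ≈ (-1.4142, +0.0000); max(|x|,|y|,|x±y|/√2) = 1.4142 > 0.8 ⇒ ∉ W
candidate 2: n = (-3, 3, -3, 1) → π⊥ ≈ (-4.4142, +5.8284); max(|x|,|y|,|x±y|/√2) = 7.2426 > 0.8 ⇒ ∉ W
candidate 3: n = (-1, 0, 0, 0) → π⊥ ≈ (-1.0000, +0.0000); max(|x|,|y|,|x±y|/√2) = 1.0000 > 0.8 ⇒ ∉ W
candidate 4: n = (0, 0, 0, 0) → π⊥ ≈ (+0.0000, +0.0000); max(|x|,|y|,|x±y|/√2) = 0.0000 ≤ 0.8 ⇒ ∈ W
candidate 5: n = (-1, 1, -1, -1) → π⊥ ≈ (-2.4142, +1.0000); max(|x|,|y|,|x±y|/√2) = 2.4142 > 0.8 ⇒ ∉ W
candidate 6: n = (-1, 0, -1, -1) → π⊥ ≈ (-1.7071, +0.2929); max(|x|,|y|,|x±y|/√2) = 1.7071 > 0.8 ⇒ ∉ W
candidate 7: n = (0, 1, 1, -1) → π⊥ ≈ (-1.4142, -1.0000); max(|x|,|y|,|x±y|/√2) = 1.7071 > 0.8 ⇒ ∉ W

4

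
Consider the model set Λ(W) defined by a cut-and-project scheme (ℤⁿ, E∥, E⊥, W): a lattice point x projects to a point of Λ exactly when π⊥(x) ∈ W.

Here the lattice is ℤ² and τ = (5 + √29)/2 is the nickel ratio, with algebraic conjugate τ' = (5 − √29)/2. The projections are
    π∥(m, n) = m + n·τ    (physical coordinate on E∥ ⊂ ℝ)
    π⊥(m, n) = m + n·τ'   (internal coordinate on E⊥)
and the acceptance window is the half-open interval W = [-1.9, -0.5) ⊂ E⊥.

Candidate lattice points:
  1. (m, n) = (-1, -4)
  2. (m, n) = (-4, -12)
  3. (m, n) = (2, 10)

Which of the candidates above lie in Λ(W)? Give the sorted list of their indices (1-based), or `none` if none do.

2

Compute τ' = (5−√29)/2 = -0.192582, so π⊥(m,n) = m -0.192582·n.
[1] lift (-1,-4): star map gives -0.229670; window check -1.9 ≤ -0.229670 < -0.5 is false → out
[2] lift (-4,-12): star map gives -1.689011; window check -1.9 ≤ -1.689011 < -0.5 is true → IN Λ
[3] lift (2,10): star map gives 0.074176; window check -1.9 ≤ 0.074176 < -0.5 is false → out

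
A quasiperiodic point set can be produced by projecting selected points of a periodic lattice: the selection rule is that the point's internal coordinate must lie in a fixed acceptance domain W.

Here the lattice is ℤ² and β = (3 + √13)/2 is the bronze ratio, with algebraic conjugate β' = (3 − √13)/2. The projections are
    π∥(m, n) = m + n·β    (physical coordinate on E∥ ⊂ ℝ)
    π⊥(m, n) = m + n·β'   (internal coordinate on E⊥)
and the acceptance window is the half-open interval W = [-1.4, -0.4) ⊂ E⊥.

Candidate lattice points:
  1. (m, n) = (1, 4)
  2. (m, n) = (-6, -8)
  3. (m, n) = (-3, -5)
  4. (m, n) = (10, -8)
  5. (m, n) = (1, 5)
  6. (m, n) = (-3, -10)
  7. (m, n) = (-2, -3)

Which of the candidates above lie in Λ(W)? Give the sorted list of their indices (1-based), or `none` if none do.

β' = (3−√13)/2 ≈ -0.3028.
#1 (1,4): internal coord 1 + (4)·β' = -0.2111; -0.2111 ∉ [-1.4, -0.4) → out
#2 (-6,-8): internal coord -6 + (-8)·β' = -3.5778; -3.5778 ∉ [-1.4, -0.4) → out
#3 (-3,-5): internal coord -3 + (-5)·β' = -1.4861; -1.4861 ∉ [-1.4, -0.4) → out
#4 (10,-8): internal coord 10 + (-8)·β' = +12.4222; +12.4222 ∉ [-1.4, -0.4) → out
#5 (1,5): internal coord 1 + (5)·β' = -0.5139; -0.5139 ∈ [-1.4, -0.4) → IN Λ
#6 (-3,-10): internal coord -3 + (-10)·β' = +0.0278; +0.0278 ∉ [-1.4, -0.4) → out
#7 (-2,-3): internal coord -2 + (-3)·β' = -1.0917; -1.0917 ∈ [-1.4, -0.4) → IN Λ

5, 7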